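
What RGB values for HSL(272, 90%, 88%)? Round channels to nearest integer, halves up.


H=272°, S=0.90, L=0.88
C = (1-|2L-1|)×S = (1-|0.76|)×0.90 = 0.216
H' = H/60 = 272/60 ≈ 4.5333; X = C×(1-|H' mod 2 - 1|) = 0.1152
m = L - C/2 = 0.88 - 0.108 = 0.772
Sector ⌊H'⌋ = 4 → (R',G',B') = (0.1152, 0.0, 0.216)
RGB = ((R'+m)×255, (G'+m)×255, (B'+m)×255) = (226.236, 196.86, 251.94)
Round half up → RGB(226, 197, 252)


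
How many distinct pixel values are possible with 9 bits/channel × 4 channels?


Total bits = 9 bits/channel × 4 channels = 36 bits
Distinct pixel values = 2^36
= 68,719,476,736 pixel values


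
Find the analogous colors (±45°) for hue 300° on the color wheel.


Base hue: 300°
Left analog: (300 - 45) mod 360 = 255°
Right analog: (300 + 45) mod 360 = 345°
Analogous hues = 255° and 345°


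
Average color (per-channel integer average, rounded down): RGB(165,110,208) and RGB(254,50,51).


Midpoint: each channel = ⌊(C₁+C₂)/2⌋
R: ⌊(165+254)/2⌋ = 209
G: ⌊(110+50)/2⌋ = 80
B: ⌊(208+51)/2⌋ = 129
= RGB(209, 80, 129)


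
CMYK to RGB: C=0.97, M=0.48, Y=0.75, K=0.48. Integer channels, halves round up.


R = 255 × (1-C) × (1-K) = 255 × 0.03 × 0.52 = 3.978 → 4
G = 255 × (1-M) × (1-K) = 255 × 0.52 × 0.52 = 68.952 → 69
B = 255 × (1-Y) × (1-K) = 255 × 0.25 × 0.52 = 33.15 → 33
= RGB(4, 69, 33)


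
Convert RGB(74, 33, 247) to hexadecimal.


R = 74 → 4A (hex)
G = 33 → 21 (hex)
B = 247 → F7 (hex)
Hex = #4A21F7


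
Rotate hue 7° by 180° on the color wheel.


New hue = (H + rotation) mod 360
New hue = (7 + 180) mod 360
= 187 mod 360
= 187°


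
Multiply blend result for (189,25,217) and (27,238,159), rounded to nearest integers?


Multiply: C = A×B/255, rounded to nearest integer
R: 189×27/255 = 5103/255 ≈ 20.012 → 20
G: 25×238/255 = 5950/255 ≈ 23.333 → 23
B: 217×159/255 = 34503/255 ≈ 135.306 → 135
= RGB(20, 23, 135)


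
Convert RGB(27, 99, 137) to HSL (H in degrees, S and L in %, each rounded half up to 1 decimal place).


Normalize: R'=27/255≈0.1059, G'=99/255≈0.3882, B'=137/255≈0.5373
Max=137/255, Min=27/255, Δ=Max-Min=110/255
L = (Max+Min)/2 = (137+27)/510 = 164/510 = 0.32156… → L = 32.2%
L ≤ 0.5 → S = Δ/(Max+Min) = 110/(137+27) = 110/164 = 0.67073… → S = 67.1%
(the 1/255 factors cancel in S and H, so raw channel differences can be used)
Max is B' → H = 60 × ((R-G)/Δ + 4) = 60 × ((27-99)/110 + 4)
  -72/110 + 4 = -0.6545… + 4 = 3.3454…
  H = 60 × 3.3454… = 200.727…° → H = 200.7°
= HSL(200.7°, 67.1%, 32.2%)


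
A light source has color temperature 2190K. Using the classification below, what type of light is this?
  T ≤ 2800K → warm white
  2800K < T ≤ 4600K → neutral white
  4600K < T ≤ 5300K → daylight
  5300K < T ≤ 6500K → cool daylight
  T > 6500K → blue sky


Temperature: 2190K
2190K ≤ 2800K → warm white
Classification: warm white


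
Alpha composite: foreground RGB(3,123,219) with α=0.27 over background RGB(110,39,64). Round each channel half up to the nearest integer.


C = α×F + (1-α)×B, with 1-α = 0.73
R: 0.27×3 + 0.73×110 = 0.81 + 80.30 = 81.11 → 81
G: 0.27×123 + 0.73×39 = 33.21 + 28.47 = 61.68 → 62
B: 0.27×219 + 0.73×64 = 59.13 + 46.72 = 105.85 → 106
= RGB(81, 62, 106)


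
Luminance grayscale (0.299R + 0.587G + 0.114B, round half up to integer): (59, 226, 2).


Gray = 0.299×R + 0.587×G + 0.114×B
Gray = 0.299×59 + 0.587×226 + 0.114×2
Gray = 17.641 + 132.662 + 0.228
Gray = 150.531 → round half up → 151
Gray = 151


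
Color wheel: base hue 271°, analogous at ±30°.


Base hue: 271°
Left analog: (271 - 30) mod 360 = 241°
Right analog: (271 + 30) mod 360 = 301°
Analogous hues = 241° and 301°


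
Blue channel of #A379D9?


Color: #A379D9
R = A3 = 163
G = 79 = 121
B = D9 = 217
Blue = 217


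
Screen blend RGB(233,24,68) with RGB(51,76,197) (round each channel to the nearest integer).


Screen: C = 255 - (255-A)×(255-B)/255, rounded to nearest integer
R: 255 - (255-233)×(255-51)/255 = 255 - 4488/255 ≈ 255 - 17.600 = 237.400 → 237
G: 255 - (255-24)×(255-76)/255 = 255 - 41349/255 ≈ 255 - 162.153 = 92.847 → 93
B: 255 - (255-68)×(255-197)/255 = 255 - 10846/255 ≈ 255 - 42.533 = 212.467 → 212
= RGB(237, 93, 212)


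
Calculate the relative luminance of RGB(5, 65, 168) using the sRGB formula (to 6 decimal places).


Linearize each channel (sRGB transfer function): c = v/255; c_lin = c/12.92 if c ≤ 0.04045, else ((c+0.055)/1.055)^2.4
  R: 5/255 ≈ 0.019608 ≤ 0.04045 → 0.019608/12.92 ≈ 0.001518
  G: 65/255 ≈ 0.254902 > 0.04045 → ((0.254902+0.055)/1.055)^2.4 ≈ 0.052861
  B: 168/255 ≈ 0.658824 > 0.04045 → ((0.658824+0.055)/1.055)^2.4 ≈ 0.391572
R_lin = 0.001518, G_lin = 0.052861, B_lin = 0.391572
L = 0.2126×R + 0.7152×G + 0.0722×B
L = 0.2126×0.001518 + 0.7152×0.052861 + 0.0722×0.391572
L ≈ 0.066400


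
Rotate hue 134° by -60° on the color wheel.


New hue = (H + rotation) mod 360
New hue = (134 -60) mod 360
= 74 mod 360
= 74°


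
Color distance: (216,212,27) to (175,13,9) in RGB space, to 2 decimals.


d = √[(R₁-R₂)² + (G₁-G₂)² + (B₁-B₂)²]
d = √[(216-175)² + (212-13)² + (27-9)²]
d = √[1681 + 39601 + 324]
d = √41606
d ≈ 203.98


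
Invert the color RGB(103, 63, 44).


Invert: (255-R, 255-G, 255-B)
R: 255-103 = 152
G: 255-63 = 192
B: 255-44 = 211
= RGB(152, 192, 211)


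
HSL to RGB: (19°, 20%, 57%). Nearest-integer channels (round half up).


H=19°, S=0.20, L=0.57
C = (1-|2L-1|)×S = (1-|0.14|)×0.20 = 0.172
H' = H/60 = 19/60 ≈ 0.3167; X = C×(1-|H' mod 2 - 1|) ≈ 0.0545
m = L - C/2 = 0.57 - 0.086 = 0.484
Sector ⌊H'⌋ = 0 → (R',G',B') = (0.172, ≈0.0545, 0.0)
RGB = ((R'+m)×255, (G'+m)×255, (B'+m)×255) = (167.28, 137.309, 123.42)
Round half up → RGB(167, 137, 123)


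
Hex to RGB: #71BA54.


71 → 113 (R)
BA → 186 (G)
54 → 84 (B)
= RGB(113, 186, 84)


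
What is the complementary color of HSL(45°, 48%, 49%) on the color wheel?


Complement = opposite side of color wheel = hue + 180°
H' = (45 + 180) mod 360 = 225°
S and L unchanged.
= HSL(225°, 48%, 49%)


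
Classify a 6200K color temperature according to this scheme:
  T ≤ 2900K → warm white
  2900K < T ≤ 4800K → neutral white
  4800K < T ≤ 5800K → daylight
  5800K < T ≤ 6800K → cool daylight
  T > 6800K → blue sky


Temperature: 6200K
5800K < 6200K ≤ 6800K → cool daylight
Classification: cool daylight


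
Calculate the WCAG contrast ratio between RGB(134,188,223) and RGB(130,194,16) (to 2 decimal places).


Linearize each sRGB channel c=v/255: c/12.92 if c ≤ 0.04045 else ((c+0.055)/1.055)^2.4
L = 0.2126×R_lin + 0.7152×G_lin + 0.0722×B_lin
Color 1 (134,188,223):
  R=134: 134/255≈0.5255 > 0.04045 → ((0.5255+0.055)/1.055)^2.4 ≈ 0.23840
  G=188: 188/255≈0.7373 > 0.04045 → ((0.7373+0.055)/1.055)^2.4 ≈ 0.50289
  B=223: 223/255≈0.8745 > 0.04045 → ((0.8745+0.055)/1.055)^2.4 ≈ 0.73791
  L1 = 0.2126×0.23840 + 0.7152×0.50289 + 0.0722×0.73791 ≈ 0.46362
Color 2 (130,194,16):
  R=130: 130/255≈0.5098 > 0.04045 → ((0.5098+0.055)/1.055)^2.4 ≈ 0.22323
  G=194: 194/255≈0.7608 > 0.04045 → ((0.7608+0.055)/1.055)^2.4 ≈ 0.53948
  B=16: 16/255≈0.0627 > 0.04045 → ((0.0627+0.055)/1.055)^2.4 ≈ 0.00518
  L2 = 0.2126×0.22323 + 0.7152×0.53948 + 0.0722×0.00518 ≈ 0.43367
Lighter = 0.46362, Darker = 0.43367
Ratio = (L_lighter + 0.05) / (L_darker + 0.05)
Ratio = (0.46362 + 0.05) / (0.43367 + 0.05) = 0.51362 / 0.48367 ≈ 1.0619
Ratio ≈ 1.06:1


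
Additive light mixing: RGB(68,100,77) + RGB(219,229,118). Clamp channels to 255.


Additive: each channel = min(255, C₁+C₂)
R: 68+219 = 287 → 255
G: 100+229 = 329 → 255
B: 77+118 = 195 → 195
= RGB(255, 255, 195)


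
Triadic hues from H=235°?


Triadic: equally spaced at 120° intervals
H1 = 235°
H2 = (235 + 120) mod 360 = 355°
H3 = (235 + 240) mod 360 = 115°
Triadic = 235°, 355°, 115°


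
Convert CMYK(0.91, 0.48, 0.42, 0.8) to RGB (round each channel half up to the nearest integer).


R = 255 × (1-C) × (1-K) = 255 × 0.09 × 0.20 = 4.59 → 5
G = 255 × (1-M) × (1-K) = 255 × 0.52 × 0.20 = 26.52 → 27
B = 255 × (1-Y) × (1-K) = 255 × 0.58 × 0.20 = 29.58 → 30
= RGB(5, 27, 30)


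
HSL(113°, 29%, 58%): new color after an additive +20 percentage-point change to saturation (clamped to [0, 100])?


Original S = 29%
Adjustment = +20 percentage points
New S = 29 + (20) = 49
Clamp to [0, 100] → 49
= HSL(113°, 49%, 58%)


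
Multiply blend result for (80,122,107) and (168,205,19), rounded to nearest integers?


Multiply: C = A×B/255, rounded to nearest integer
R: 80×168/255 = 13440/255 ≈ 52.706 → 53
G: 122×205/255 = 25010/255 ≈ 98.078 → 98
B: 107×19/255 = 2033/255 ≈ 7.973 → 8
= RGB(53, 98, 8)


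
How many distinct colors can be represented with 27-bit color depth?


Colors = 2^bits = 2^27
= 134,217,728 colors


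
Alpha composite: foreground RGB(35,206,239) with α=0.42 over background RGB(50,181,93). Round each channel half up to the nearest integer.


C = α×F + (1-α)×B, with 1-α = 0.58
R: 0.42×35 + 0.58×50 = 14.70 + 29.00 = 43.70 → 44
G: 0.42×206 + 0.58×181 = 86.52 + 104.98 = 191.50 → 192
B: 0.42×239 + 0.58×93 = 100.38 + 53.94 = 154.32 → 154
= RGB(44, 192, 154)


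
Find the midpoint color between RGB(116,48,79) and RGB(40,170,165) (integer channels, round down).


Midpoint: each channel = ⌊(C₁+C₂)/2⌋
R: ⌊(116+40)/2⌋ = 78
G: ⌊(48+170)/2⌋ = 109
B: ⌊(79+165)/2⌋ = 122
= RGB(78, 109, 122)


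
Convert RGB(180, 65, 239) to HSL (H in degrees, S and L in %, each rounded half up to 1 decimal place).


Normalize: R'=180/255≈0.7059, G'=65/255≈0.2549, B'=239/255≈0.9373
Max=239/255, Min=65/255, Δ=Max-Min=174/255
L = (Max+Min)/2 = (239+65)/510 = 304/510 = 0.59607… → L = 59.6%
L > 0.5 → S = Δ/(2-Max-Min) = 174/(510-239-65) = 174/206 = 0.84466… → S = 84.5%
(the 1/255 factors cancel in S and H, so raw channel differences can be used)
Max is B' → H = 60 × ((R-G)/Δ + 4) = 60 × ((180-65)/174 + 4)
  115/174 + 4 = 0.6609… + 4 = 4.6609…
  H = 60 × 4.6609… = 279.655…° → H = 279.7°
= HSL(279.7°, 84.5%, 59.6%)


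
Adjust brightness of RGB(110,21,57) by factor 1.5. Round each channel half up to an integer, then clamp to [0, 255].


Multiply each channel by 1.5, round half up, clamp to [0, 255]
R: 110×1.5 = 165
G: 21×1.5 = 31.5 → round → 32
B: 57×1.5 = 85.5 → round → 86
= RGB(165, 32, 86)


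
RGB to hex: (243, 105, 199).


R = 243 → F3 (hex)
G = 105 → 69 (hex)
B = 199 → C7 (hex)
Hex = #F369C7


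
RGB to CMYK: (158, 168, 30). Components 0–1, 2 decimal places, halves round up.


R'=158/255≈0.6196, G'=168/255≈0.6588, B'=30/255≈0.1176
K = 1 - max(R',G',B') = 1 - 168/255 = 87/255 = 0.34117… → 0.34
(1-R'-K)/(1-K) simplifies to (max-R)/max with max = 168:
C = (168-158)/168 = 10/168 = 0.05952… → 0.06
M = (168-168)/168 = 0/168 = 0 → 0.00
Y = (168-30)/168 = 138/168 = 0.82142… → 0.82
= CMYK(0.06, 0.00, 0.82, 0.34)


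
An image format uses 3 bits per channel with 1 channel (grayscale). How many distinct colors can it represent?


Total bits = 3 bits/channel × 1 channels = 3 bits
Distinct colors = 2^3
= 8 colors


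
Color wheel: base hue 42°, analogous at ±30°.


Base hue: 42°
Left analog: (42 - 30) mod 360 = 12°
Right analog: (42 + 30) mod 360 = 72°
Analogous hues = 12° and 72°


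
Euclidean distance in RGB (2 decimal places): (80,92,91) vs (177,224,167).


d = √[(R₁-R₂)² + (G₁-G₂)² + (B₁-B₂)²]
d = √[(80-177)² + (92-224)² + (91-167)²]
d = √[9409 + 17424 + 5776]
d = √32609
d ≈ 180.58


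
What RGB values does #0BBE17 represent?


0B → 11 (R)
BE → 190 (G)
17 → 23 (B)
= RGB(11, 190, 23)


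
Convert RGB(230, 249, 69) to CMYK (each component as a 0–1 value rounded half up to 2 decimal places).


R'=230/255≈0.9020, G'=249/255≈0.9765, B'=69/255≈0.2706
K = 1 - max(R',G',B') = 1 - 249/255 = 6/255 = 0.02352… → 0.02
(1-R'-K)/(1-K) simplifies to (max-R)/max with max = 249:
C = (249-230)/249 = 19/249 = 0.07630… → 0.08
M = (249-249)/249 = 0/249 = 0 → 0.00
Y = (249-69)/249 = 180/249 = 0.72289… → 0.72
= CMYK(0.08, 0.00, 0.72, 0.02)


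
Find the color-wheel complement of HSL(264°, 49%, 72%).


Complement = opposite side of color wheel = hue + 180°
H' = (264 + 180) mod 360 = 84°
S and L unchanged.
= HSL(84°, 49%, 72%)


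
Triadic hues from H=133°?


Triadic: equally spaced at 120° intervals
H1 = 133°
H2 = (133 + 120) mod 360 = 253°
H3 = (133 + 240) mod 360 = 13°
Triadic = 133°, 253°, 13°


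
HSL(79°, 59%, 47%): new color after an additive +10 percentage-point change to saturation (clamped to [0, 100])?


Original S = 59%
Adjustment = +10 percentage points
New S = 59 + (10) = 69
Clamp to [0, 100] → 69
= HSL(79°, 69%, 47%)


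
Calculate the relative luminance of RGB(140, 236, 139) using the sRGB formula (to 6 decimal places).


Linearize each channel (sRGB transfer function): c = v/255; c_lin = c/12.92 if c ≤ 0.04045, else ((c+0.055)/1.055)^2.4
  R: 140/255 ≈ 0.549020 > 0.04045 → ((0.549020+0.055)/1.055)^2.4 ≈ 0.262251
  G: 236/255 ≈ 0.925490 > 0.04045 → ((0.925490+0.055)/1.055)^2.4 ≈ 0.838799
  B: 139/255 ≈ 0.545098 > 0.04045 → ((0.545098+0.055)/1.055)^2.4 ≈ 0.258183
R_lin = 0.262251, G_lin = 0.838799, B_lin = 0.258183
L = 0.2126×R + 0.7152×G + 0.0722×B
L = 0.2126×0.262251 + 0.7152×0.838799 + 0.0722×0.258183
L ≈ 0.674304


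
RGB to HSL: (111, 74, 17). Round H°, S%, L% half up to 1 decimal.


Normalize: R'=111/255≈0.4353, G'=74/255≈0.2902, B'=17/255≈0.0667
Max=111/255, Min=17/255, Δ=Max-Min=94/255
L = (Max+Min)/2 = (111+17)/510 = 128/510 = 0.25098… → L = 25.1%
L ≤ 0.5 → S = Δ/(Max+Min) = 94/(111+17) = 94/128 = 0.73437… → S = 73.4%
(the 1/255 factors cancel in S and H, so raw channel differences can be used)
Max is R' → H = 60 × (((G-B)/Δ) mod 6) = 60 × (((74-17)/94) mod 6)
  57/94 = 0.6063…
  H = 60 × 0.6063… = 36.382…° → H = 36.4°
= HSL(36.4°, 73.4%, 25.1%)


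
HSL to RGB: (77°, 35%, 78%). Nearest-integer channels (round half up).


H=77°, S=0.35, L=0.78
C = (1-|2L-1|)×S = (1-|0.56|)×0.35 = 0.154
H' = H/60 = 77/60 ≈ 1.2833; X = C×(1-|H' mod 2 - 1|) ≈ 0.1104
m = L - C/2 = 0.78 - 0.077 = 0.703
Sector ⌊H'⌋ = 1 → (R',G',B') = (≈0.1104, 0.154, 0.0)
RGB = ((R'+m)×255, (G'+m)×255, (B'+m)×255) = (207.4085, 218.535, 179.265)
Round half up → RGB(207, 219, 179)


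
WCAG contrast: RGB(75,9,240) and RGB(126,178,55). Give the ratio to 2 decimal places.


Linearize each sRGB channel c=v/255: c/12.92 if c ≤ 0.04045 else ((c+0.055)/1.055)^2.4
L = 0.2126×R_lin + 0.7152×G_lin + 0.0722×B_lin
Color 1 (75,9,240):
  R=75: 75/255≈0.2941 > 0.04045 → ((0.2941+0.055)/1.055)^2.4 ≈ 0.07036
  G=9: 9/255≈0.0353 ≤ 0.04045 → 0.0353/12.92 ≈ 0.00273
  B=240: 240/255≈0.9412 > 0.04045 → ((0.9412+0.055)/1.055)^2.4 ≈ 0.87137
  L1 = 0.2126×0.07036 + 0.7152×0.00273 + 0.0722×0.87137 ≈ 0.07983
Color 2 (126,178,55):
  R=126: 126/255≈0.4941 > 0.04045 → ((0.4941+0.055)/1.055)^2.4 ≈ 0.20864
  G=178: 178/255≈0.6980 > 0.04045 → ((0.6980+0.055)/1.055)^2.4 ≈ 0.44520
  B=55: 55/255≈0.2157 > 0.04045 → ((0.2157+0.055)/1.055)^2.4 ≈ 0.03820
  L2 = 0.2126×0.20864 + 0.7152×0.44520 + 0.0722×0.03820 ≈ 0.36552
Lighter = 0.36552, Darker = 0.07983
Ratio = (L_lighter + 0.05) / (L_darker + 0.05)
Ratio = (0.36552 + 0.05) / (0.07983 + 0.05) = 0.41552 / 0.12983 ≈ 3.2006
Ratio ≈ 3.20:1


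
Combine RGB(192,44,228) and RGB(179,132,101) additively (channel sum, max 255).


Additive: each channel = min(255, C₁+C₂)
R: 192+179 = 371 → 255
G: 44+132 = 176 → 176
B: 228+101 = 329 → 255
= RGB(255, 176, 255)


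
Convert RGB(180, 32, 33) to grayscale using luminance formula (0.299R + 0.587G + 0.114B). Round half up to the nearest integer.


Gray = 0.299×R + 0.587×G + 0.114×B
Gray = 0.299×180 + 0.587×32 + 0.114×33
Gray = 53.820 + 18.784 + 3.762
Gray = 76.366 → round half up → 76
Gray = 76


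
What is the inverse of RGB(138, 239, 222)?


Invert: (255-R, 255-G, 255-B)
R: 255-138 = 117
G: 255-239 = 16
B: 255-222 = 33
= RGB(117, 16, 33)


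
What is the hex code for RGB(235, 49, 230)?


R = 235 → EB (hex)
G = 49 → 31 (hex)
B = 230 → E6 (hex)
Hex = #EB31E6


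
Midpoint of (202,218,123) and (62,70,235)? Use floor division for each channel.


Midpoint: each channel = ⌊(C₁+C₂)/2⌋
R: ⌊(202+62)/2⌋ = 132
G: ⌊(218+70)/2⌋ = 144
B: ⌊(123+235)/2⌋ = 179
= RGB(132, 144, 179)


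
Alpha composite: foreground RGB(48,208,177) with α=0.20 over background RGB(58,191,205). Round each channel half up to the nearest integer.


C = α×F + (1-α)×B, with 1-α = 0.80
R: 0.20×48 + 0.80×58 = 9.60 + 46.40 = 56.00 → 56
G: 0.20×208 + 0.80×191 = 41.60 + 152.80 = 194.40 → 194
B: 0.20×177 + 0.80×205 = 35.40 + 164.00 = 199.40 → 199
= RGB(56, 194, 199)


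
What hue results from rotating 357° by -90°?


New hue = (H + rotation) mod 360
New hue = (357 -90) mod 360
= 267 mod 360
= 267°


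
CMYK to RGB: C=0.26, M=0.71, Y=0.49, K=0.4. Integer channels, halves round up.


R = 255 × (1-C) × (1-K) = 255 × 0.74 × 0.60 = 113.22 → 113
G = 255 × (1-M) × (1-K) = 255 × 0.29 × 0.60 = 44.37 → 44
B = 255 × (1-Y) × (1-K) = 255 × 0.51 × 0.60 = 78.03 → 78
= RGB(113, 44, 78)


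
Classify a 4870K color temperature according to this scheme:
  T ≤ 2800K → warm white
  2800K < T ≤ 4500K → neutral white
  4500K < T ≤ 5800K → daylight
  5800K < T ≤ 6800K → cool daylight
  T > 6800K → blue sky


Temperature: 4870K
4500K < 4870K ≤ 5800K → daylight
Classification: daylight


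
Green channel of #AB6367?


Color: #AB6367
R = AB = 171
G = 63 = 99
B = 67 = 103
Green = 99


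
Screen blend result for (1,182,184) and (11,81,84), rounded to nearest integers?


Screen: C = 255 - (255-A)×(255-B)/255, rounded to nearest integer
R: 255 - (255-1)×(255-11)/255 = 255 - 61976/255 ≈ 255 - 243.043 = 11.957 → 12
G: 255 - (255-182)×(255-81)/255 = 255 - 12702/255 ≈ 255 - 49.812 = 205.188 → 205
B: 255 - (255-184)×(255-84)/255 = 255 - 12141/255 ≈ 255 - 47.612 = 207.388 → 207
= RGB(12, 205, 207)


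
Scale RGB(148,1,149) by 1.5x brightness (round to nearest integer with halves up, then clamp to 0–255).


Multiply each channel by 1.5, round half up, clamp to [0, 255]
R: 148×1.5 = 222
G: 1×1.5 = 1.5 → round → 2
B: 149×1.5 = 223.5 → round → 224
= RGB(222, 2, 224)


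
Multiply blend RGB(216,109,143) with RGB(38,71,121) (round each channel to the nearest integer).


Multiply: C = A×B/255, rounded to nearest integer
R: 216×38/255 = 8208/255 ≈ 32.188 → 32
G: 109×71/255 = 7739/255 ≈ 30.349 → 30
B: 143×121/255 = 17303/255 ≈ 67.855 → 68
= RGB(32, 30, 68)


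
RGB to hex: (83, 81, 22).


R = 83 → 53 (hex)
G = 81 → 51 (hex)
B = 22 → 16 (hex)
Hex = #535116


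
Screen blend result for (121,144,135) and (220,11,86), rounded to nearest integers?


Screen: C = 255 - (255-A)×(255-B)/255, rounded to nearest integer
R: 255 - (255-121)×(255-220)/255 = 255 - 4690/255 ≈ 255 - 18.392 = 236.608 → 237
G: 255 - (255-144)×(255-11)/255 = 255 - 27084/255 ≈ 255 - 106.212 = 148.788 → 149
B: 255 - (255-135)×(255-86)/255 = 255 - 20280/255 ≈ 255 - 79.529 = 175.471 → 175
= RGB(237, 149, 175)


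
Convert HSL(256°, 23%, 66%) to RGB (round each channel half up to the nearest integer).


H=256°, S=0.23, L=0.66
C = (1-|2L-1|)×S = (1-|0.32|)×0.23 = 0.1564
H' = H/60 = 256/60 ≈ 4.2667; X = C×(1-|H' mod 2 - 1|) ≈ 0.0417
m = L - C/2 = 0.66 - 0.0782 = 0.5818
Sector ⌊H'⌋ = 4 → (R',G',B') = (≈0.0417, 0.0, 0.1564)
RGB = ((R'+m)×255, (G'+m)×255, (B'+m)×255) = (158.9942, 148.359, 188.241)
Round half up → RGB(159, 148, 188)


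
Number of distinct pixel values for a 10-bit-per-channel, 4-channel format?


Total bits = 10 bits/channel × 4 channels = 40 bits
Distinct pixel values = 2^40
= 1,099,511,627,776 pixel values


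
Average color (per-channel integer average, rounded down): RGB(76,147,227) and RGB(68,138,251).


Midpoint: each channel = ⌊(C₁+C₂)/2⌋
R: ⌊(76+68)/2⌋ = 72
G: ⌊(147+138)/2⌋ = 142
B: ⌊(227+251)/2⌋ = 239
= RGB(72, 142, 239)


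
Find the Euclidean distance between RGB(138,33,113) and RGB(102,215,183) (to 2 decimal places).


d = √[(R₁-R₂)² + (G₁-G₂)² + (B₁-B₂)²]
d = √[(138-102)² + (33-215)² + (113-183)²]
d = √[1296 + 33124 + 4900]
d = √39320
d ≈ 198.29


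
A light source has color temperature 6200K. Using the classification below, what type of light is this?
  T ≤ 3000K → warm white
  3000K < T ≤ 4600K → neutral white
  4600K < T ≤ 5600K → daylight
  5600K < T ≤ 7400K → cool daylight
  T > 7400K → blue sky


Temperature: 6200K
5600K < 6200K ≤ 7400K → cool daylight
Classification: cool daylight


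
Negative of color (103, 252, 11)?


Invert: (255-R, 255-G, 255-B)
R: 255-103 = 152
G: 255-252 = 3
B: 255-11 = 244
= RGB(152, 3, 244)


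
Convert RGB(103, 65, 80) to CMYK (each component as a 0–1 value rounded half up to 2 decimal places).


R'=103/255≈0.4039, G'=65/255≈0.2549, B'=80/255≈0.3137
K = 1 - max(R',G',B') = 1 - 103/255 = 152/255 = 0.59607… → 0.60
(1-R'-K)/(1-K) simplifies to (max-R)/max with max = 103:
C = (103-103)/103 = 0/103 = 0 → 0.00
M = (103-65)/103 = 38/103 = 0.36893… → 0.37
Y = (103-80)/103 = 23/103 = 0.22330… → 0.22
= CMYK(0.00, 0.37, 0.22, 0.60)


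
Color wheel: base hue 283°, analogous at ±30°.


Base hue: 283°
Left analog: (283 - 30) mod 360 = 253°
Right analog: (283 + 30) mod 360 = 313°
Analogous hues = 253° and 313°


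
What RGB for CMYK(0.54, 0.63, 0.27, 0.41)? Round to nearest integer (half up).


R = 255 × (1-C) × (1-K) = 255 × 0.46 × 0.59 = 69.207 → 69
G = 255 × (1-M) × (1-K) = 255 × 0.37 × 0.59 = 55.6665 → 56
B = 255 × (1-Y) × (1-K) = 255 × 0.73 × 0.59 = 109.8285 → 110
= RGB(69, 56, 110)


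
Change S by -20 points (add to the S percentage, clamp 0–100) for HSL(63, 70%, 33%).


Original S = 70%
Adjustment = -20 percentage points
New S = 70 + (-20) = 50
Clamp to [0, 100] → 50
= HSL(63°, 50%, 33%)


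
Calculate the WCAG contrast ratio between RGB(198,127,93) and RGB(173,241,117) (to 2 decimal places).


Linearize each sRGB channel c=v/255: c/12.92 if c ≤ 0.04045 else ((c+0.055)/1.055)^2.4
L = 0.2126×R_lin + 0.7152×G_lin + 0.0722×B_lin
Color 1 (198,127,93):
  R=198: 198/255≈0.7765 > 0.04045 → ((0.7765+0.055)/1.055)^2.4 ≈ 0.56471
  G=127: 127/255≈0.4980 > 0.04045 → ((0.4980+0.055)/1.055)^2.4 ≈ 0.21223
  B=93: 93/255≈0.3647 > 0.04045 → ((0.3647+0.055)/1.055)^2.4 ≈ 0.10946
  L1 = 0.2126×0.56471 + 0.7152×0.21223 + 0.0722×0.10946 ≈ 0.27975
Color 2 (173,241,117):
  R=173: 173/255≈0.6784 > 0.04045 → ((0.6784+0.055)/1.055)^2.4 ≈ 0.41789
  G=241: 241/255≈0.9451 > 0.04045 → ((0.9451+0.055)/1.055)^2.4 ≈ 0.87962
  B=117: 117/255≈0.4588 > 0.04045 → ((0.4588+0.055)/1.055)^2.4 ≈ 0.17789
  L2 = 0.2126×0.41789 + 0.7152×0.87962 + 0.0722×0.17789 ≈ 0.73079
Lighter = 0.73079, Darker = 0.27975
Ratio = (L_lighter + 0.05) / (L_darker + 0.05)
Ratio = (0.73079 + 0.05) / (0.27975 + 0.05) = 0.78079 / 0.32975 ≈ 2.3678
Ratio ≈ 2.37:1


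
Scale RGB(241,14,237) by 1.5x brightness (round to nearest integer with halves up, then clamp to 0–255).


Multiply each channel by 1.5, round half up, clamp to [0, 255]
R: 241×1.5 = 361.5 → round → 362 → clamp → 255
G: 14×1.5 = 21
B: 237×1.5 = 355.5 → round → 356 → clamp → 255
= RGB(255, 21, 255)


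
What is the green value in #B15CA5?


Color: #B15CA5
R = B1 = 177
G = 5C = 92
B = A5 = 165
Green = 92


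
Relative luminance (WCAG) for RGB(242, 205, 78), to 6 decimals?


Linearize each channel (sRGB transfer function): c = v/255; c_lin = c/12.92 if c ≤ 0.04045, else ((c+0.055)/1.055)^2.4
  R: 242/255 ≈ 0.949020 > 0.04045 → ((0.949020+0.055)/1.055)^2.4 ≈ 0.887923
  G: 205/255 ≈ 0.803922 > 0.04045 → ((0.803922+0.055)/1.055)^2.4 ≈ 0.610496
  B: 78/255 ≈ 0.305882 > 0.04045 → ((0.305882+0.055)/1.055)^2.4 ≈ 0.076185
R_lin = 0.887923, G_lin = 0.610496, B_lin = 0.076185
L = 0.2126×R + 0.7152×G + 0.0722×B
L = 0.2126×0.887923 + 0.7152×0.610496 + 0.0722×0.076185
L ≈ 0.630899


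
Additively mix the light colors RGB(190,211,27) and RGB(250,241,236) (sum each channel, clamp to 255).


Additive: each channel = min(255, C₁+C₂)
R: 190+250 = 440 → 255
G: 211+241 = 452 → 255
B: 27+236 = 263 → 255
= RGB(255, 255, 255)


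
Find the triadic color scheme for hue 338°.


Triadic: equally spaced at 120° intervals
H1 = 338°
H2 = (338 + 120) mod 360 = 98°
H3 = (338 + 240) mod 360 = 218°
Triadic = 338°, 98°, 218°


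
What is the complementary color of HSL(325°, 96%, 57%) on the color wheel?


Complement = opposite side of color wheel = hue + 180°
H' = (325 + 180) mod 360 = 145°
S and L unchanged.
= HSL(145°, 96%, 57%)


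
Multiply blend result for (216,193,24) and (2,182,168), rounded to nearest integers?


Multiply: C = A×B/255, rounded to nearest integer
R: 216×2/255 = 432/255 ≈ 1.694 → 2
G: 193×182/255 = 35126/255 ≈ 137.749 → 138
B: 24×168/255 = 4032/255 ≈ 15.812 → 16
= RGB(2, 138, 16)


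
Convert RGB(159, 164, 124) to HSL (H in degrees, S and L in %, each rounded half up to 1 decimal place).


Normalize: R'=159/255≈0.6235, G'=164/255≈0.6431, B'=124/255≈0.4863
Max=164/255, Min=124/255, Δ=Max-Min=40/255
L = (Max+Min)/2 = (164+124)/510 = 288/510 = 0.56470… → L = 56.5%
L > 0.5 → S = Δ/(2-Max-Min) = 40/(510-164-124) = 40/222 = 0.18018… → S = 18.0%
(the 1/255 factors cancel in S and H, so raw channel differences can be used)
Max is G' → H = 60 × ((B-R)/Δ + 2) = 60 × ((124-159)/40 + 2)
  -35/40 + 2 = -0.875 + 2 = 1.125
  H = 60 × 1.125 = 67.5° → H = 67.5°
= HSL(67.5°, 18.0%, 56.5%)


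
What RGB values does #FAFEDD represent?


FA → 250 (R)
FE → 254 (G)
DD → 221 (B)
= RGB(250, 254, 221)


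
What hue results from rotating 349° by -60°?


New hue = (H + rotation) mod 360
New hue = (349 -60) mod 360
= 289 mod 360
= 289°


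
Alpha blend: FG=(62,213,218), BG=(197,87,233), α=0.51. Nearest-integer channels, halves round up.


C = α×F + (1-α)×B, with 1-α = 0.49
R: 0.51×62 + 0.49×197 = 31.62 + 96.53 = 128.15 → 128
G: 0.51×213 + 0.49×87 = 108.63 + 42.63 = 151.26 → 151
B: 0.51×218 + 0.49×233 = 111.18 + 114.17 = 225.35 → 225
= RGB(128, 151, 225)


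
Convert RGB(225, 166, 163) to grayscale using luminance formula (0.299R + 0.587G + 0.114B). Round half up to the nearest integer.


Gray = 0.299×R + 0.587×G + 0.114×B
Gray = 0.299×225 + 0.587×166 + 0.114×163
Gray = 67.275 + 97.442 + 18.582
Gray = 183.299 → round half up → 183
Gray = 183


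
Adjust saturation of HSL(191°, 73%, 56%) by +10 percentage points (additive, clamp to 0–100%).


Original S = 73%
Adjustment = +10 percentage points
New S = 73 + (10) = 83
Clamp to [0, 100] → 83
= HSL(191°, 83%, 56%)


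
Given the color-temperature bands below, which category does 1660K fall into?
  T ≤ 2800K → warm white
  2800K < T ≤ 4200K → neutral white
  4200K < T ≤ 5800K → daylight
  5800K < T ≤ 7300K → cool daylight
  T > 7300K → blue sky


Temperature: 1660K
1660K ≤ 2800K → warm white
Classification: warm white


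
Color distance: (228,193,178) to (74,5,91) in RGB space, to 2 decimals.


d = √[(R₁-R₂)² + (G₁-G₂)² + (B₁-B₂)²]
d = √[(228-74)² + (193-5)² + (178-91)²]
d = √[23716 + 35344 + 7569]
d = √66629
d ≈ 258.13


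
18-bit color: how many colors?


Colors = 2^bits = 2^18
= 262,144 colors


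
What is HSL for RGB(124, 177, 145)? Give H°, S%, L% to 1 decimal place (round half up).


Normalize: R'=124/255≈0.4863, G'=177/255≈0.6941, B'=145/255≈0.5686
Max=177/255, Min=124/255, Δ=Max-Min=53/255
L = (Max+Min)/2 = (177+124)/510 = 301/510 = 0.59019… → L = 59.0%
L > 0.5 → S = Δ/(2-Max-Min) = 53/(510-177-124) = 53/209 = 0.25358… → S = 25.4%
(the 1/255 factors cancel in S and H, so raw channel differences can be used)
Max is G' → H = 60 × ((B-R)/Δ + 2) = 60 × ((145-124)/53 + 2)
  21/53 + 2 = 0.3962… + 2 = 2.3962…
  H = 60 × 2.3962… = 143.773…° → H = 143.8°
= HSL(143.8°, 25.4%, 59.0%)


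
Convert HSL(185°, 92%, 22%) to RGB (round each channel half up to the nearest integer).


H=185°, S=0.92, L=0.22
C = (1-|2L-1|)×S = (1-|-0.56|)×0.92 = 0.4048
H' = H/60 = 185/60 ≈ 3.0833; X = C×(1-|H' mod 2 - 1|) ≈ 0.3711
m = L - C/2 = 0.22 - 0.2024 = 0.0176
Sector ⌊H'⌋ = 3 → (R',G',B') = (0.0, ≈0.3711, 0.4048)
RGB = ((R'+m)×255, (G'+m)×255, (B'+m)×255) = (4.488, 99.11, 107.712)
Round half up → RGB(4, 99, 108)


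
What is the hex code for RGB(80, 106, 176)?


R = 80 → 50 (hex)
G = 106 → 6A (hex)
B = 176 → B0 (hex)
Hex = #506AB0


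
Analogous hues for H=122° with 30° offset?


Base hue: 122°
Left analog: (122 - 30) mod 360 = 92°
Right analog: (122 + 30) mod 360 = 152°
Analogous hues = 92° and 152°


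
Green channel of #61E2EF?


Color: #61E2EF
R = 61 = 97
G = E2 = 226
B = EF = 239
Green = 226


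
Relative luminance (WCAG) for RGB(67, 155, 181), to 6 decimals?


Linearize each channel (sRGB transfer function): c = v/255; c_lin = c/12.92 if c ≤ 0.04045, else ((c+0.055)/1.055)^2.4
  R: 67/255 ≈ 0.262745 > 0.04045 → ((0.262745+0.055)/1.055)^2.4 ≈ 0.056128
  G: 155/255 ≈ 0.607843 > 0.04045 → ((0.607843+0.055)/1.055)^2.4 ≈ 0.327778
  B: 181/255 ≈ 0.709804 > 0.04045 → ((0.709804+0.055)/1.055)^2.4 ≈ 0.462077
R_lin = 0.056128, G_lin = 0.327778, B_lin = 0.462077
L = 0.2126×R + 0.7152×G + 0.0722×B
L = 0.2126×0.056128 + 0.7152×0.327778 + 0.0722×0.462077
L ≈ 0.279722


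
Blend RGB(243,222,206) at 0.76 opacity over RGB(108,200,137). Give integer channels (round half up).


C = α×F + (1-α)×B, with 1-α = 0.24
R: 0.76×243 + 0.24×108 = 184.68 + 25.92 = 210.60 → 211
G: 0.76×222 + 0.24×200 = 168.72 + 48.00 = 216.72 → 217
B: 0.76×206 + 0.24×137 = 156.56 + 32.88 = 189.44 → 189
= RGB(211, 217, 189)


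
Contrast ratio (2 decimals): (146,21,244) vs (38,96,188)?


Linearize each sRGB channel c=v/255: c/12.92 if c ≤ 0.04045 else ((c+0.055)/1.055)^2.4
L = 0.2126×R_lin + 0.7152×G_lin + 0.0722×B_lin
Color 1 (146,21,244):
  R=146: 146/255≈0.5725 > 0.04045 → ((0.5725+0.055)/1.055)^2.4 ≈ 0.28744
  G=21: 21/255≈0.0824 > 0.04045 → ((0.0824+0.055)/1.055)^2.4 ≈ 0.00750
  B=244: 244/255≈0.9569 > 0.04045 → ((0.9569+0.055)/1.055)^2.4 ≈ 0.90466
  L1 = 0.2126×0.28744 + 0.7152×0.00750 + 0.0722×0.90466 ≈ 0.13179
Color 2 (38,96,188):
  R=38: 38/255≈0.1490 > 0.04045 → ((0.1490+0.055)/1.055)^2.4 ≈ 0.01938
  G=96: 96/255≈0.3765 > 0.04045 → ((0.3765+0.055)/1.055)^2.4 ≈ 0.11697
  B=188: 188/255≈0.7373 > 0.04045 → ((0.7373+0.055)/1.055)^2.4 ≈ 0.50289
  L2 = 0.2126×0.01938 + 0.7152×0.11697 + 0.0722×0.50289 ≈ 0.12409
Lighter = 0.13179, Darker = 0.12409
Ratio = (L_lighter + 0.05) / (L_darker + 0.05)
Ratio = (0.13179 + 0.05) / (0.12409 + 0.05) = 0.18179 / 0.17409 ≈ 1.0442
Ratio ≈ 1.04:1


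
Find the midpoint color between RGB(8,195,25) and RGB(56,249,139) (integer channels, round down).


Midpoint: each channel = ⌊(C₁+C₂)/2⌋
R: ⌊(8+56)/2⌋ = 32
G: ⌊(195+249)/2⌋ = 222
B: ⌊(25+139)/2⌋ = 82
= RGB(32, 222, 82)


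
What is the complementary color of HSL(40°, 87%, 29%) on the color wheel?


Complement = opposite side of color wheel = hue + 180°
H' = (40 + 180) mod 360 = 220°
S and L unchanged.
= HSL(220°, 87%, 29%)


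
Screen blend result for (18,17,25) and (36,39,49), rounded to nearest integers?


Screen: C = 255 - (255-A)×(255-B)/255, rounded to nearest integer
R: 255 - (255-18)×(255-36)/255 = 255 - 51903/255 ≈ 255 - 203.541 = 51.459 → 51
G: 255 - (255-17)×(255-39)/255 = 255 - 51408/255 ≈ 255 - 201.600 = 53.400 → 53
B: 255 - (255-25)×(255-49)/255 = 255 - 47380/255 ≈ 255 - 185.804 = 69.196 → 69
= RGB(51, 53, 69)


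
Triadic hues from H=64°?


Triadic: equally spaced at 120° intervals
H1 = 64°
H2 = (64 + 120) mod 360 = 184°
H3 = (64 + 240) mod 360 = 304°
Triadic = 64°, 184°, 304°


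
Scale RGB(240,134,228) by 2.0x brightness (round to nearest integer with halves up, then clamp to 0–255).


Multiply each channel by 2.0, round half up, clamp to [0, 255]
R: 240×2.0 = 480 → clamp → 255
G: 134×2.0 = 268 → clamp → 255
B: 228×2.0 = 456 → clamp → 255
= RGB(255, 255, 255)


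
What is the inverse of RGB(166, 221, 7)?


Invert: (255-R, 255-G, 255-B)
R: 255-166 = 89
G: 255-221 = 34
B: 255-7 = 248
= RGB(89, 34, 248)


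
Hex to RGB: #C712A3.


C7 → 199 (R)
12 → 18 (G)
A3 → 163 (B)
= RGB(199, 18, 163)


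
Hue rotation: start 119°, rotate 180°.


New hue = (H + rotation) mod 360
New hue = (119 + 180) mod 360
= 299 mod 360
= 299°


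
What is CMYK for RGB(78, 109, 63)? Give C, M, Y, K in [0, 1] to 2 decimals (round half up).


R'=78/255≈0.3059, G'=109/255≈0.4275, B'=63/255≈0.2471
K = 1 - max(R',G',B') = 1 - 109/255 = 146/255 = 0.57254… → 0.57
(1-R'-K)/(1-K) simplifies to (max-R)/max with max = 109:
C = (109-78)/109 = 31/109 = 0.28440… → 0.28
M = (109-109)/109 = 0/109 = 0 → 0.00
Y = (109-63)/109 = 46/109 = 0.42201… → 0.42
= CMYK(0.28, 0.00, 0.42, 0.57)


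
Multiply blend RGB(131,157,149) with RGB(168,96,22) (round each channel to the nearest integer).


Multiply: C = A×B/255, rounded to nearest integer
R: 131×168/255 = 22008/255 ≈ 86.306 → 86
G: 157×96/255 = 15072/255 ≈ 59.106 → 59
B: 149×22/255 = 3278/255 ≈ 12.855 → 13
= RGB(86, 59, 13)


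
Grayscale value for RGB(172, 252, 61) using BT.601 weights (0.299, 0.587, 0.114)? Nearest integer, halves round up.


Gray = 0.299×R + 0.587×G + 0.114×B
Gray = 0.299×172 + 0.587×252 + 0.114×61
Gray = 51.428 + 147.924 + 6.954
Gray = 206.306 → round half up → 206
Gray = 206


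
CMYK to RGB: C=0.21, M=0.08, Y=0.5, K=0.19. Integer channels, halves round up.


R = 255 × (1-C) × (1-K) = 255 × 0.79 × 0.81 = 163.1745 → 163
G = 255 × (1-M) × (1-K) = 255 × 0.92 × 0.81 = 190.026 → 190
B = 255 × (1-Y) × (1-K) = 255 × 0.50 × 0.81 = 103.275 → 103
= RGB(163, 190, 103)


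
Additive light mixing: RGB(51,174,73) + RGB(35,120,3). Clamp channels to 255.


Additive: each channel = min(255, C₁+C₂)
R: 51+35 = 86 → 86
G: 174+120 = 294 → 255
B: 73+3 = 76 → 76
= RGB(86, 255, 76)


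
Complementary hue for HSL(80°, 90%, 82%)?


Complement = opposite side of color wheel = hue + 180°
H' = (80 + 180) mod 360 = 260°
S and L unchanged.
= HSL(260°, 90%, 82%)


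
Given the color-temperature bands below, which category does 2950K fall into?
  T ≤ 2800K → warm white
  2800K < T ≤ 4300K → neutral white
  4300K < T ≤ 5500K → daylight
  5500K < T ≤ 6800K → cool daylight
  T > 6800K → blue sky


Temperature: 2950K
2800K < 2950K ≤ 4300K → neutral white
Classification: neutral white


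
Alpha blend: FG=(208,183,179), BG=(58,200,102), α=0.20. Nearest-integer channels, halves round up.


C = α×F + (1-α)×B, with 1-α = 0.80
R: 0.20×208 + 0.80×58 = 41.60 + 46.40 = 88.00 → 88
G: 0.20×183 + 0.80×200 = 36.60 + 160.00 = 196.60 → 197
B: 0.20×179 + 0.80×102 = 35.80 + 81.60 = 117.40 → 117
= RGB(88, 197, 117)


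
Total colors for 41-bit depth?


Colors = 2^bits = 2^41
= 2,199,023,255,552 colors


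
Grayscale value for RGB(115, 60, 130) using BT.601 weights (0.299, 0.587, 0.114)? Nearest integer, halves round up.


Gray = 0.299×R + 0.587×G + 0.114×B
Gray = 0.299×115 + 0.587×60 + 0.114×130
Gray = 34.385 + 35.220 + 14.820
Gray = 84.425 → round half up → 84
Gray = 84


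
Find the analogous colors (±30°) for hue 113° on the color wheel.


Base hue: 113°
Left analog: (113 - 30) mod 360 = 83°
Right analog: (113 + 30) mod 360 = 143°
Analogous hues = 83° and 143°


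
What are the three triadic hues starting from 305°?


Triadic: equally spaced at 120° intervals
H1 = 305°
H2 = (305 + 120) mod 360 = 65°
H3 = (305 + 240) mod 360 = 185°
Triadic = 305°, 65°, 185°


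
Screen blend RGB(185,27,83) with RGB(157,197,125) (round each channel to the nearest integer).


Screen: C = 255 - (255-A)×(255-B)/255, rounded to nearest integer
R: 255 - (255-185)×(255-157)/255 = 255 - 6860/255 ≈ 255 - 26.902 = 228.098 → 228
G: 255 - (255-27)×(255-197)/255 = 255 - 13224/255 ≈ 255 - 51.859 = 203.141 → 203
B: 255 - (255-83)×(255-125)/255 = 255 - 22360/255 ≈ 255 - 87.686 = 167.314 → 167
= RGB(228, 203, 167)


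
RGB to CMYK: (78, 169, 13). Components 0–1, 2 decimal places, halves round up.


R'=78/255≈0.3059, G'=169/255≈0.6627, B'=13/255≈0.0510
K = 1 - max(R',G',B') = 1 - 169/255 = 86/255 = 0.33725… → 0.34
(1-R'-K)/(1-K) simplifies to (max-R)/max with max = 169:
C = (169-78)/169 = 91/169 = 0.53846… → 0.54
M = (169-169)/169 = 0/169 = 0 → 0.00
Y = (169-13)/169 = 156/169 = 0.92307… → 0.92
= CMYK(0.54, 0.00, 0.92, 0.34)


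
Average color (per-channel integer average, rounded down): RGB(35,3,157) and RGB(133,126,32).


Midpoint: each channel = ⌊(C₁+C₂)/2⌋
R: ⌊(35+133)/2⌋ = 84
G: ⌊(3+126)/2⌋ = 64
B: ⌊(157+32)/2⌋ = 94
= RGB(84, 64, 94)


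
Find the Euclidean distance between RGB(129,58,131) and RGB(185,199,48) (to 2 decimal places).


d = √[(R₁-R₂)² + (G₁-G₂)² + (B₁-B₂)²]
d = √[(129-185)² + (58-199)² + (131-48)²]
d = √[3136 + 19881 + 6889]
d = √29906
d ≈ 172.93


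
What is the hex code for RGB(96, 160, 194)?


R = 96 → 60 (hex)
G = 160 → A0 (hex)
B = 194 → C2 (hex)
Hex = #60A0C2


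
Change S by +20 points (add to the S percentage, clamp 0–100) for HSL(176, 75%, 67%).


Original S = 75%
Adjustment = +20 percentage points
New S = 75 + (20) = 95
Clamp to [0, 100] → 95
= HSL(176°, 95%, 67%)


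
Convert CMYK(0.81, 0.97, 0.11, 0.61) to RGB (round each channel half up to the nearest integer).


R = 255 × (1-C) × (1-K) = 255 × 0.19 × 0.39 = 18.8955 → 19
G = 255 × (1-M) × (1-K) = 255 × 0.03 × 0.39 = 2.9835 → 3
B = 255 × (1-Y) × (1-K) = 255 × 0.89 × 0.39 = 88.5105 → 89
= RGB(19, 3, 89)


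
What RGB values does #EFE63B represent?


EF → 239 (R)
E6 → 230 (G)
3B → 59 (B)
= RGB(239, 230, 59)


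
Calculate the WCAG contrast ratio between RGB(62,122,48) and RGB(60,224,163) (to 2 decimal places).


Linearize each sRGB channel c=v/255: c/12.92 if c ≤ 0.04045 else ((c+0.055)/1.055)^2.4
L = 0.2126×R_lin + 0.7152×G_lin + 0.0722×B_lin
Color 1 (62,122,48):
  R=62: 62/255≈0.2431 > 0.04045 → ((0.2431+0.055)/1.055)^2.4 ≈ 0.04817
  G=122: 122/255≈0.4784 > 0.04045 → ((0.4784+0.055)/1.055)^2.4 ≈ 0.19462
  B=48: 48/255≈0.1882 > 0.04045 → ((0.1882+0.055)/1.055)^2.4 ≈ 0.02956
  L1 = 0.2126×0.04817 + 0.7152×0.19462 + 0.0722×0.02956 ≈ 0.15157
Color 2 (60,224,163):
  R=60: 60/255≈0.2353 > 0.04045 → ((0.2353+0.055)/1.055)^2.4 ≈ 0.04519
  G=224: 224/255≈0.8784 > 0.04045 → ((0.8784+0.055)/1.055)^2.4 ≈ 0.74540
  B=163: 163/255≈0.6392 > 0.04045 → ((0.6392+0.055)/1.055)^2.4 ≈ 0.36625
  L2 = 0.2126×0.04519 + 0.7152×0.74540 + 0.0722×0.36625 ≈ 0.56916
Lighter = 0.56916, Darker = 0.15157
Ratio = (L_lighter + 0.05) / (L_darker + 0.05)
Ratio = (0.56916 + 0.05) / (0.15157 + 0.05) = 0.61916 / 0.20157 ≈ 3.0718
Ratio ≈ 3.07:1
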